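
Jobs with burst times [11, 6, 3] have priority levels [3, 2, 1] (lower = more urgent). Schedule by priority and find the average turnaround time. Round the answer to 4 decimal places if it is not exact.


Sort by priority (ascending = highest first):
Order: [(1, 3), (2, 6), (3, 11)]
Completion times:
  Priority 1, burst=3, C=3
  Priority 2, burst=6, C=9
  Priority 3, burst=11, C=20
Average turnaround = 32/3 = 10.6667

10.6667


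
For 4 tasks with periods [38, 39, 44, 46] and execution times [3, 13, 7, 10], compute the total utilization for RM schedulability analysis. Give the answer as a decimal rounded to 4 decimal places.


Compute individual utilizations (exact fractions):
  Task 1: C/T = 3/38 (approx. 0.0789)
  Task 2: C/T = 13/39 = 1/3 (approx. 0.3333)
  Task 3: C/T = 7/44 (approx. 0.1591)
  Task 4: C/T = 10/46 = 5/23 (approx. 0.2174)
Total utilization U = 3/38 + 1/3 + 7/44 + 5/23 = 45499/57684
Rounded to 4 decimal places: U = 0.7888
RM (Liu & Layland) bound for 4 tasks = 0.756828; compare with U = 45499/57684 (approx. 0.788763)
bound < U <= 1, so the RM sufficient condition is not met (inconclusive; an exact test such as response-time analysis is needed).

0.7888


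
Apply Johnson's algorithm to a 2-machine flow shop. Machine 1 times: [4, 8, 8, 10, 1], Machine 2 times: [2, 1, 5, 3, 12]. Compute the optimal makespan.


Apply Johnson's rule:
  Group 1 (a <= b): [(5, 1, 12)]
  Group 2 (a > b): [(3, 8, 5), (4, 10, 3), (1, 4, 2), (2, 8, 1)]
Optimal job order: [5, 3, 4, 1, 2]
Schedule:
  Job 5: M1 done at 1, M2 done at 13
  Job 3: M1 done at 9, M2 done at 18
  Job 4: M1 done at 19, M2 done at 22
  Job 1: M1 done at 23, M2 done at 25
  Job 2: M1 done at 31, M2 done at 32
Makespan = 32

32


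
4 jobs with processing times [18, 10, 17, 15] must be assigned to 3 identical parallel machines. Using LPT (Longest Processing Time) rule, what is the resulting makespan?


Sort jobs in decreasing order (LPT): [18, 17, 15, 10]
Assign each job to the least loaded machine:
  Machine 1: jobs [18], load = 18
  Machine 2: jobs [17], load = 17
  Machine 3: jobs [15, 10], load = 25
Makespan = max load = 25

25


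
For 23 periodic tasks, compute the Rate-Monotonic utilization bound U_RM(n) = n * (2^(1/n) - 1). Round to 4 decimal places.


Compute 2^(1/23) = 1.0305955448
Subtract 1: 1.0305955448 - 1 = 0.0305955448
Multiply by n: 23 * 0.0305955448 = 0.7036975304
Round to 4 dp: 0.7037

0.7037


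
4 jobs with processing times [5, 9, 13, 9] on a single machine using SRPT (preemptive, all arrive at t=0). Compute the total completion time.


Since all jobs arrive at t=0, SRPT equals SPT ordering.
SPT order: [5, 9, 9, 13]
Completion times:
  Job 1: p=5, C=5
  Job 2: p=9, C=14
  Job 3: p=9, C=23
  Job 4: p=13, C=36
Total completion time = 5 + 14 + 23 + 36 = 78

78


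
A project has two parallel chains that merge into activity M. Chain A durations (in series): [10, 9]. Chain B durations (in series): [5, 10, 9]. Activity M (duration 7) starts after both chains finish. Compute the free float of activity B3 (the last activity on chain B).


ES(B3) = sum of predecessors on chain B = 15
EF(B3) = ES + duration = 15 + 9 = 24
Successor of B3 is M. ES(M) = max(sum(A), sum(B)) = max(19, 24) = 24
Free float = ES(successor) - EF(current) = 24 - 24 = 0

0


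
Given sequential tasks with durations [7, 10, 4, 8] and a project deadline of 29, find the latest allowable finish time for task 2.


LF(activity 2) = deadline - sum of successor durations
Successors: activities 3 through 4 with durations [4, 8]
Sum of successor durations = 12
LF = 29 - 12 = 17

17


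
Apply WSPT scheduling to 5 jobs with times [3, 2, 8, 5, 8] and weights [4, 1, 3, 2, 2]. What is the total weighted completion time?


Compute p/w ratios and sort ascending (WSPT): [(3, 4), (2, 1), (5, 2), (8, 3), (8, 2)]
Compute weighted completion times:
  Job (p=3,w=4): C=3, w*C=4*3=12
  Job (p=2,w=1): C=5, w*C=1*5=5
  Job (p=5,w=2): C=10, w*C=2*10=20
  Job (p=8,w=3): C=18, w*C=3*18=54
  Job (p=8,w=2): C=26, w*C=2*26=52
Total weighted completion time = 143

143


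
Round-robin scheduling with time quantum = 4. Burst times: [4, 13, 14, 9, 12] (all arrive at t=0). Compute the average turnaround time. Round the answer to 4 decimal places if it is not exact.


Time quantum = 4
Execution trace:
  J1 runs 4 units, time = 4
  J2 runs 4 units, time = 8
  J3 runs 4 units, time = 12
  J4 runs 4 units, time = 16
  J5 runs 4 units, time = 20
  J2 runs 4 units, time = 24
  J3 runs 4 units, time = 28
  J4 runs 4 units, time = 32
  J5 runs 4 units, time = 36
  J2 runs 4 units, time = 40
  J3 runs 4 units, time = 44
  J4 runs 1 units, time = 45
  J5 runs 4 units, time = 49
  J2 runs 1 units, time = 50
  J3 runs 2 units, time = 52
Finish times: [4, 50, 52, 45, 49]
Average turnaround = 200/5 = 40.0

40.0


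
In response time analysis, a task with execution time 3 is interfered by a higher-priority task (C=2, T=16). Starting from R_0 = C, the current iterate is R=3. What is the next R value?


R_next = C + ceil(R_prev / T_hp) * C_hp
ceil(3 / 16) = ceil(0.1875) = 1
Interference = 1 * 2 = 2
R_next = 3 + 2 = 5

5


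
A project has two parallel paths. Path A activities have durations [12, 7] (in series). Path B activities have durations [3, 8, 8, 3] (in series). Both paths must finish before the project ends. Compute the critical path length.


Path A total = 12 + 7 = 19
Path B total = 3 + 8 + 8 + 3 = 22
Critical path = longest path = max(19, 22) = 22

22


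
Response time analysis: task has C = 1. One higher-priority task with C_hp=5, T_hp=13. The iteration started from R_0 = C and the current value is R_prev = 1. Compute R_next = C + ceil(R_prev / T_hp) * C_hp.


R_next = C + ceil(R_prev / T_hp) * C_hp
ceil(1 / 13) = ceil(0.0769) = 1
Interference = 1 * 5 = 5
R_next = 1 + 5 = 6

6


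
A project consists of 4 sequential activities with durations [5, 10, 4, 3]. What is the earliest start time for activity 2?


Activity 2 starts after activities 1 through 1 complete.
Predecessor durations: [5]
ES = 5 = 5

5


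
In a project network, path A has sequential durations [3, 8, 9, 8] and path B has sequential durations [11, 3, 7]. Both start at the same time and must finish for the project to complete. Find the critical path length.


Path A total = 3 + 8 + 9 + 8 = 28
Path B total = 11 + 3 + 7 = 21
Critical path = longest path = max(28, 21) = 28

28


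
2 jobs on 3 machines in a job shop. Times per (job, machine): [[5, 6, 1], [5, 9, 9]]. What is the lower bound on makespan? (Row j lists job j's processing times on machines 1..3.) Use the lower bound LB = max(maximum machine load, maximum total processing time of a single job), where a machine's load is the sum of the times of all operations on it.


Machine loads:
  Machine 1: 5 + 5 = 10
  Machine 2: 6 + 9 = 15
  Machine 3: 1 + 9 = 10
Max machine load = 15
Job totals:
  Job 1: 12
  Job 2: 23
Max job total = 23
Lower bound = max(15, 23) = 23

23


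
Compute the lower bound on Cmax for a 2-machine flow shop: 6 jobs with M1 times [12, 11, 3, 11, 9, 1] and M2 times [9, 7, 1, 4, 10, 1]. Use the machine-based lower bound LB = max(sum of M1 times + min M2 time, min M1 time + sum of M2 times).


LB1 = sum(M1 times) + min(M2 times) = 47 + 1 = 48
LB2 = min(M1 times) + sum(M2 times) = 1 + 32 = 33
Lower bound = max(LB1, LB2) = max(48, 33) = 48

48


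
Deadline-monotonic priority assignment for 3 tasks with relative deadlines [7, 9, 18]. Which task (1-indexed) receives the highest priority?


Sort tasks by relative deadline (ascending):
  Task 1: deadline = 7
  Task 2: deadline = 9
  Task 3: deadline = 18
Priority order (highest first): [1, 2, 3]
Highest priority task = 1

1


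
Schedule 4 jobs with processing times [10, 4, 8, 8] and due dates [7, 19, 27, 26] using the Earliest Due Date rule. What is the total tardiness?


Sort by due date (EDD order): [(10, 7), (4, 19), (8, 26), (8, 27)]
Compute completion times and tardiness:
  Job 1: p=10, d=7, C=10, tardiness=max(0,10-7)=3
  Job 2: p=4, d=19, C=14, tardiness=max(0,14-19)=0
  Job 3: p=8, d=26, C=22, tardiness=max(0,22-26)=0
  Job 4: p=8, d=27, C=30, tardiness=max(0,30-27)=3
Total tardiness = 6

6


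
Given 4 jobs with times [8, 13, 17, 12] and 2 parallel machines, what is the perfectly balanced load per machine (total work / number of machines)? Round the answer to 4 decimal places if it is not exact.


Total processing time = 8 + 13 + 17 + 12 = 50
Number of machines = 2
Ideal balanced load = 50 / 2 = 25.0

25.0


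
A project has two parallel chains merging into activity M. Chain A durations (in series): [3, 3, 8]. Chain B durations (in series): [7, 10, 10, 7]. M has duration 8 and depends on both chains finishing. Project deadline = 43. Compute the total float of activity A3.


Forward pass: ES(A3) = sum of predecessors on chain A = 6
EF = ES + duration = 6 + 8 = 14
Backward pass: LF(M) = deadline = 43; LS(M) = 43 - 8 = 35
LF(A3) = LS(M) - sum(successors on chain A) = 35 - 0 = 35
LS = LF - duration = 35 - 8 = 27
Total float = LS - ES = 27 - 6 = 21

21


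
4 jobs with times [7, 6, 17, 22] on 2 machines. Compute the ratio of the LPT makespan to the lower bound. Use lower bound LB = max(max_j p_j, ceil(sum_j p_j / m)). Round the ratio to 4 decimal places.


LPT order: [22, 17, 7, 6]
Machine loads after assignment: [28, 24]
LPT makespan = 28
Lower bound = max(max_job, ceil(total/2)) = max(22, 26) = 26
Ratio = 28 / 26 = 1.0769

1.0769


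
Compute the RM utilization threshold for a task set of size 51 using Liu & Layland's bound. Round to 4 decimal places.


Compute 2^(1/51) = 1.0136839003
Subtract 1: 1.0136839003 - 1 = 0.0136839003
Multiply by n: 51 * 0.0136839003 = 0.6978789153
Round to 4 dp: 0.6979

0.6979


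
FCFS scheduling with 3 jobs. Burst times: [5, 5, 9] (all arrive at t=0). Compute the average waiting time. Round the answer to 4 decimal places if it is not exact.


FCFS order (as given): [5, 5, 9]
Waiting times:
  Job 1: wait = 0
  Job 2: wait = 5
  Job 3: wait = 10
Sum of waiting times = 15
Average waiting time = 15/3 = 5.0

5.0


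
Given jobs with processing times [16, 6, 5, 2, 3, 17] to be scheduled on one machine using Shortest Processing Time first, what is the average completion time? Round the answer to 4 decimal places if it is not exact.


Sort jobs by processing time (SPT order): [2, 3, 5, 6, 16, 17]
Compute completion times sequentially:
  Job 1: processing = 2, completes at 2
  Job 2: processing = 3, completes at 5
  Job 3: processing = 5, completes at 10
  Job 4: processing = 6, completes at 16
  Job 5: processing = 16, completes at 32
  Job 6: processing = 17, completes at 49
Sum of completion times = 114
Average completion time = 114/6 = 19.0

19.0


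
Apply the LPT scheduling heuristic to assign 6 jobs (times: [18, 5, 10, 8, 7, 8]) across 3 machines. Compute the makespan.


Sort jobs in decreasing order (LPT): [18, 10, 8, 8, 7, 5]
Assign each job to the least loaded machine:
  Machine 1: jobs [18], load = 18
  Machine 2: jobs [10, 7], load = 17
  Machine 3: jobs [8, 8, 5], load = 21
Makespan = max load = 21

21


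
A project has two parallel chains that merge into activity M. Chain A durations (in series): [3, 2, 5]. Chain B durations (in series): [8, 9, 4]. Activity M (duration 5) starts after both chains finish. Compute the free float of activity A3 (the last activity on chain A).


ES(A3) = sum of predecessors on chain A = 5
EF(A3) = ES + duration = 5 + 5 = 10
Successor of A3 is M. ES(M) = max(sum(A), sum(B)) = max(10, 21) = 21
Free float = ES(successor) - EF(current) = 21 - 10 = 11

11


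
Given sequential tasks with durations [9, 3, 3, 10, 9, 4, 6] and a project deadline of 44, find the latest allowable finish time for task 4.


LF(activity 4) = deadline - sum of successor durations
Successors: activities 5 through 7 with durations [9, 4, 6]
Sum of successor durations = 19
LF = 44 - 19 = 25

25


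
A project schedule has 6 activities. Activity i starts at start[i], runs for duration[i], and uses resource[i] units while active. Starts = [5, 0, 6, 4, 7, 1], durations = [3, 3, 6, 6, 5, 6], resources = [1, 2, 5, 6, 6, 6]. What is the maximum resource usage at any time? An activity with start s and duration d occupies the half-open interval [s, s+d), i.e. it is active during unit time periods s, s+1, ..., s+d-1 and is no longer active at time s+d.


Each activity i is active on [start_i, start_i + duration_i).
Compute total resource usage per time slot:
  t=0: active resources = [2], total = 2
  t=1: active resources = [2, 6], total = 8
  t=2: active resources = [2, 6], total = 8
  t=3: active resources = [6], total = 6
  t=4: active resources = [6, 6], total = 12
  t=5: active resources = [1, 6, 6], total = 13
  t=6: active resources = [1, 5, 6, 6], total = 18
  t=7: active resources = [1, 5, 6, 6], total = 18
  t=8: active resources = [5, 6, 6], total = 17
  t=9: active resources = [5, 6, 6], total = 17
  t=10: active resources = [5, 6], total = 11
  t=11: active resources = [5, 6], total = 11
Peak resource demand = 18

18


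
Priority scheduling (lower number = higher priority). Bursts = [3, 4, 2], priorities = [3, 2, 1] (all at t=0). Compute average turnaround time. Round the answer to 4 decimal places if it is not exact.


Sort by priority (ascending = highest first):
Order: [(1, 2), (2, 4), (3, 3)]
Completion times:
  Priority 1, burst=2, C=2
  Priority 2, burst=4, C=6
  Priority 3, burst=3, C=9
Average turnaround = 17/3 = 5.6667

5.6667


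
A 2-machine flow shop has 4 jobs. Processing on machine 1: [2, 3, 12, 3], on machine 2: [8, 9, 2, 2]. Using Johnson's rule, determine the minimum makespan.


Apply Johnson's rule:
  Group 1 (a <= b): [(1, 2, 8), (2, 3, 9)]
  Group 2 (a > b): [(3, 12, 2), (4, 3, 2)]
Optimal job order: [1, 2, 3, 4]
Schedule:
  Job 1: M1 done at 2, M2 done at 10
  Job 2: M1 done at 5, M2 done at 19
  Job 3: M1 done at 17, M2 done at 21
  Job 4: M1 done at 20, M2 done at 23
Makespan = 23

23


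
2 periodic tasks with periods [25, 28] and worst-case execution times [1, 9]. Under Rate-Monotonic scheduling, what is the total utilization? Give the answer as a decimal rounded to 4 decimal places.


Compute individual utilizations (exact fractions):
  Task 1: C/T = 1/25 (approx. 0.04)
  Task 2: C/T = 9/28 (approx. 0.3214)
Total utilization U = 1/25 + 9/28 = 253/700
Rounded to 4 decimal places: U = 0.3614
RM (Liu & Layland) bound for 2 tasks = 0.828427; compare with U = 253/700 (approx. 0.361429)
U <= bound, so schedulable by RM sufficient condition.

0.3614


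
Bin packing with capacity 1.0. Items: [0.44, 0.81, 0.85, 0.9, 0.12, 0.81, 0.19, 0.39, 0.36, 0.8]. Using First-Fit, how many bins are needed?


Place items sequentially using First-Fit:
  Item 0.44 -> new Bin 1
  Item 0.81 -> new Bin 2
  Item 0.85 -> new Bin 3
  Item 0.9 -> new Bin 4
  Item 0.12 -> Bin 1 (now 0.56)
  Item 0.81 -> new Bin 5
  Item 0.19 -> Bin 1 (now 0.75)
  Item 0.39 -> new Bin 6
  Item 0.36 -> Bin 6 (now 0.75)
  Item 0.8 -> new Bin 7
Total bins used = 7

7


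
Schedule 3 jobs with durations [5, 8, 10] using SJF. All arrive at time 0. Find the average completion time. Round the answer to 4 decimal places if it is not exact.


SJF order (ascending): [5, 8, 10]
Completion times:
  Job 1: burst=5, C=5
  Job 2: burst=8, C=13
  Job 3: burst=10, C=23
Average completion = 41/3 = 13.6667

13.6667


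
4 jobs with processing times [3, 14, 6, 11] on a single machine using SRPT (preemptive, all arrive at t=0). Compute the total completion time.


Since all jobs arrive at t=0, SRPT equals SPT ordering.
SPT order: [3, 6, 11, 14]
Completion times:
  Job 1: p=3, C=3
  Job 2: p=6, C=9
  Job 3: p=11, C=20
  Job 4: p=14, C=34
Total completion time = 3 + 9 + 20 + 34 = 66

66


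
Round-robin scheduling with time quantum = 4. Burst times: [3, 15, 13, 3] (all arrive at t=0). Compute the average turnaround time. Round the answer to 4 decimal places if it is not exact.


Time quantum = 4
Execution trace:
  J1 runs 3 units, time = 3
  J2 runs 4 units, time = 7
  J3 runs 4 units, time = 11
  J4 runs 3 units, time = 14
  J2 runs 4 units, time = 18
  J3 runs 4 units, time = 22
  J2 runs 4 units, time = 26
  J3 runs 4 units, time = 30
  J2 runs 3 units, time = 33
  J3 runs 1 units, time = 34
Finish times: [3, 33, 34, 14]
Average turnaround = 84/4 = 21.0

21.0


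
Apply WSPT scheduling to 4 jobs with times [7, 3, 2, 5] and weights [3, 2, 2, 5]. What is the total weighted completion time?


Compute p/w ratios and sort ascending (WSPT): [(2, 2), (5, 5), (3, 2), (7, 3)]
Compute weighted completion times:
  Job (p=2,w=2): C=2, w*C=2*2=4
  Job (p=5,w=5): C=7, w*C=5*7=35
  Job (p=3,w=2): C=10, w*C=2*10=20
  Job (p=7,w=3): C=17, w*C=3*17=51
Total weighted completion time = 110

110


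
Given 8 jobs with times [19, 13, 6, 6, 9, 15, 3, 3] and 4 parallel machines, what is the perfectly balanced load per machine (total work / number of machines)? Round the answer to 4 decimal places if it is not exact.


Total processing time = 19 + 13 + 6 + 6 + 9 + 15 + 3 + 3 = 74
Number of machines = 4
Ideal balanced load = 74 / 4 = 18.5

18.5


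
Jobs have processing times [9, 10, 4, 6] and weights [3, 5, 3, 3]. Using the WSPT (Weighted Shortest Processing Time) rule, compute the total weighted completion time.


Compute p/w ratios and sort ascending (WSPT): [(4, 3), (10, 5), (6, 3), (9, 3)]
Compute weighted completion times:
  Job (p=4,w=3): C=4, w*C=3*4=12
  Job (p=10,w=5): C=14, w*C=5*14=70
  Job (p=6,w=3): C=20, w*C=3*20=60
  Job (p=9,w=3): C=29, w*C=3*29=87
Total weighted completion time = 229

229


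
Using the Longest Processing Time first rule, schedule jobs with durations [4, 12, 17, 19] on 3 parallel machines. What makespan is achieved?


Sort jobs in decreasing order (LPT): [19, 17, 12, 4]
Assign each job to the least loaded machine:
  Machine 1: jobs [19], load = 19
  Machine 2: jobs [17], load = 17
  Machine 3: jobs [12, 4], load = 16
Makespan = max load = 19

19


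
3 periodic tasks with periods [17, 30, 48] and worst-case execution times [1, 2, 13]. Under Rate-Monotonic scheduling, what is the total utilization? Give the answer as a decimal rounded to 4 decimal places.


Compute individual utilizations (exact fractions):
  Task 1: C/T = 1/17 (approx. 0.0588)
  Task 2: C/T = 2/30 = 1/15 (approx. 0.0667)
  Task 3: C/T = 13/48 (approx. 0.2708)
Total utilization U = 1/17 + 1/15 + 13/48 = 539/1360
Rounded to 4 decimal places: U = 0.3963
RM (Liu & Layland) bound for 3 tasks = 0.779763; compare with U = 539/1360 (approx. 0.396324)
U <= bound, so schedulable by RM sufficient condition.

0.3963


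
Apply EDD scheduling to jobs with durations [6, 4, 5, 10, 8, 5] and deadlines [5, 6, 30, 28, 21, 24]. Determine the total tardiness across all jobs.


Sort by due date (EDD order): [(6, 5), (4, 6), (8, 21), (5, 24), (10, 28), (5, 30)]
Compute completion times and tardiness:
  Job 1: p=6, d=5, C=6, tardiness=max(0,6-5)=1
  Job 2: p=4, d=6, C=10, tardiness=max(0,10-6)=4
  Job 3: p=8, d=21, C=18, tardiness=max(0,18-21)=0
  Job 4: p=5, d=24, C=23, tardiness=max(0,23-24)=0
  Job 5: p=10, d=28, C=33, tardiness=max(0,33-28)=5
  Job 6: p=5, d=30, C=38, tardiness=max(0,38-30)=8
Total tardiness = 18

18


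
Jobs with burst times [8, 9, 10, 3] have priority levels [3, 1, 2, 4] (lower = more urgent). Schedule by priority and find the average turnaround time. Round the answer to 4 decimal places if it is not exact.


Sort by priority (ascending = highest first):
Order: [(1, 9), (2, 10), (3, 8), (4, 3)]
Completion times:
  Priority 1, burst=9, C=9
  Priority 2, burst=10, C=19
  Priority 3, burst=8, C=27
  Priority 4, burst=3, C=30
Average turnaround = 85/4 = 21.25

21.25


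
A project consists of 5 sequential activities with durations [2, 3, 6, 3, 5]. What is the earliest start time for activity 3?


Activity 3 starts after activities 1 through 2 complete.
Predecessor durations: [2, 3]
ES = 2 + 3 = 5

5


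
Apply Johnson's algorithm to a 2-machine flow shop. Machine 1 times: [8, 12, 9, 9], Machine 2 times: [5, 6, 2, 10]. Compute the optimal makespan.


Apply Johnson's rule:
  Group 1 (a <= b): [(4, 9, 10)]
  Group 2 (a > b): [(2, 12, 6), (1, 8, 5), (3, 9, 2)]
Optimal job order: [4, 2, 1, 3]
Schedule:
  Job 4: M1 done at 9, M2 done at 19
  Job 2: M1 done at 21, M2 done at 27
  Job 1: M1 done at 29, M2 done at 34
  Job 3: M1 done at 38, M2 done at 40
Makespan = 40

40


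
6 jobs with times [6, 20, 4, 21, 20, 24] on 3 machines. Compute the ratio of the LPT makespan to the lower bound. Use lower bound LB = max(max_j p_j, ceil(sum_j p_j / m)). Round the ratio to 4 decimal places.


LPT order: [24, 21, 20, 20, 6, 4]
Machine loads after assignment: [28, 27, 40]
LPT makespan = 40
Lower bound = max(max_job, ceil(total/3)) = max(24, 32) = 32
Ratio = 40 / 32 = 1.25

1.25


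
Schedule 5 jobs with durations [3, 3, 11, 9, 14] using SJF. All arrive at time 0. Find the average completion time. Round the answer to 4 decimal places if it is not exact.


SJF order (ascending): [3, 3, 9, 11, 14]
Completion times:
  Job 1: burst=3, C=3
  Job 2: burst=3, C=6
  Job 3: burst=9, C=15
  Job 4: burst=11, C=26
  Job 5: burst=14, C=40
Average completion = 90/5 = 18.0

18.0


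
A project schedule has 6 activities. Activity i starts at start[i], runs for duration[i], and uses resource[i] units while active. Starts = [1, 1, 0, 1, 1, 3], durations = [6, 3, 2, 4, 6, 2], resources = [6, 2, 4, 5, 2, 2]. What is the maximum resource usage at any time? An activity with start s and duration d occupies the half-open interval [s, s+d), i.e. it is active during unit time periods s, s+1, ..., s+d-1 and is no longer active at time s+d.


Each activity i is active on [start_i, start_i + duration_i).
Compute total resource usage per time slot:
  t=0: active resources = [4], total = 4
  t=1: active resources = [6, 2, 4, 5, 2], total = 19
  t=2: active resources = [6, 2, 5, 2], total = 15
  t=3: active resources = [6, 2, 5, 2, 2], total = 17
  t=4: active resources = [6, 5, 2, 2], total = 15
  t=5: active resources = [6, 2], total = 8
  t=6: active resources = [6, 2], total = 8
Peak resource demand = 19

19


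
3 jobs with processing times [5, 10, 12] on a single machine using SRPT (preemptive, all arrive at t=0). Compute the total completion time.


Since all jobs arrive at t=0, SRPT equals SPT ordering.
SPT order: [5, 10, 12]
Completion times:
  Job 1: p=5, C=5
  Job 2: p=10, C=15
  Job 3: p=12, C=27
Total completion time = 5 + 15 + 27 = 47

47


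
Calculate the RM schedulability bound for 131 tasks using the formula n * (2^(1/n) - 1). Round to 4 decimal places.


Compute 2^(1/131) = 1.0053052230
Subtract 1: 1.0053052230 - 1 = 0.0053052230
Multiply by n: 131 * 0.0053052230 = 0.6949842130
Round to 4 dp: 0.6950

0.6950


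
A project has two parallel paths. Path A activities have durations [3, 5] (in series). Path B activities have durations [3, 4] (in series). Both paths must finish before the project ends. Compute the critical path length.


Path A total = 3 + 5 = 8
Path B total = 3 + 4 = 7
Critical path = longest path = max(8, 7) = 8

8


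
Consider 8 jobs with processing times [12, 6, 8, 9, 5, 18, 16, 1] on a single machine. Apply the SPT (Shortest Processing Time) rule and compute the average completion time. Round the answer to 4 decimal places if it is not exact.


Sort jobs by processing time (SPT order): [1, 5, 6, 8, 9, 12, 16, 18]
Compute completion times sequentially:
  Job 1: processing = 1, completes at 1
  Job 2: processing = 5, completes at 6
  Job 3: processing = 6, completes at 12
  Job 4: processing = 8, completes at 20
  Job 5: processing = 9, completes at 29
  Job 6: processing = 12, completes at 41
  Job 7: processing = 16, completes at 57
  Job 8: processing = 18, completes at 75
Sum of completion times = 241
Average completion time = 241/8 = 30.125

30.125


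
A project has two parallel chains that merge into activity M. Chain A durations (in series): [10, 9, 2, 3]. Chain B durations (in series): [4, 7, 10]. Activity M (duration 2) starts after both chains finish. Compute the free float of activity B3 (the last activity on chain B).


ES(B3) = sum of predecessors on chain B = 11
EF(B3) = ES + duration = 11 + 10 = 21
Successor of B3 is M. ES(M) = max(sum(A), sum(B)) = max(24, 21) = 24
Free float = ES(successor) - EF(current) = 24 - 21 = 3

3


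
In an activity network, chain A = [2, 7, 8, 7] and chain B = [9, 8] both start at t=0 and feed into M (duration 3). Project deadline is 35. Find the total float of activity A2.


Forward pass: ES(A2) = sum of predecessors on chain A = 2
EF = ES + duration = 2 + 7 = 9
Backward pass: LF(M) = deadline = 35; LS(M) = 35 - 3 = 32
LF(A2) = LS(M) - sum(successors on chain A) = 32 - 15 = 17
LS = LF - duration = 17 - 7 = 10
Total float = LS - ES = 10 - 2 = 8

8


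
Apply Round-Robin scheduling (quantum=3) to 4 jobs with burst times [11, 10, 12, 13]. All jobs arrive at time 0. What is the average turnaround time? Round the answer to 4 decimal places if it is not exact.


Time quantum = 3
Execution trace:
  J1 runs 3 units, time = 3
  J2 runs 3 units, time = 6
  J3 runs 3 units, time = 9
  J4 runs 3 units, time = 12
  J1 runs 3 units, time = 15
  J2 runs 3 units, time = 18
  J3 runs 3 units, time = 21
  J4 runs 3 units, time = 24
  J1 runs 3 units, time = 27
  J2 runs 3 units, time = 30
  J3 runs 3 units, time = 33
  J4 runs 3 units, time = 36
  J1 runs 2 units, time = 38
  J2 runs 1 units, time = 39
  J3 runs 3 units, time = 42
  J4 runs 3 units, time = 45
  J4 runs 1 units, time = 46
Finish times: [38, 39, 42, 46]
Average turnaround = 165/4 = 41.25

41.25


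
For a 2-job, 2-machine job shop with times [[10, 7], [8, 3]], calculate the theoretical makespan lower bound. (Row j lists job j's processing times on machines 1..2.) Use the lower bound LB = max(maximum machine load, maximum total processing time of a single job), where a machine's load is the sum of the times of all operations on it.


Machine loads:
  Machine 1: 10 + 8 = 18
  Machine 2: 7 + 3 = 10
Max machine load = 18
Job totals:
  Job 1: 17
  Job 2: 11
Max job total = 17
Lower bound = max(18, 17) = 18

18


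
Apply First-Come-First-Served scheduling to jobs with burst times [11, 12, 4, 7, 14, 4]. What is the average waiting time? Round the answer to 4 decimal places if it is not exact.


FCFS order (as given): [11, 12, 4, 7, 14, 4]
Waiting times:
  Job 1: wait = 0
  Job 2: wait = 11
  Job 3: wait = 23
  Job 4: wait = 27
  Job 5: wait = 34
  Job 6: wait = 48
Sum of waiting times = 143
Average waiting time = 143/6 = 23.8333

23.8333


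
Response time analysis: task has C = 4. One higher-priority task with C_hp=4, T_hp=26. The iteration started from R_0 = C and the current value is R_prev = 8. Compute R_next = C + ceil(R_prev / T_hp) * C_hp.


R_next = C + ceil(R_prev / T_hp) * C_hp
ceil(8 / 26) = ceil(0.3077) = 1
Interference = 1 * 4 = 4
R_next = 4 + 4 = 8
R_next = R_prev, so the iteration has converged (response time = 8).

8


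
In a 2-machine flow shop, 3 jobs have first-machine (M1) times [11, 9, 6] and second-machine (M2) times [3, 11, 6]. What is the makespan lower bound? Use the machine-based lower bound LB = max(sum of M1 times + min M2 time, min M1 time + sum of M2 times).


LB1 = sum(M1 times) + min(M2 times) = 26 + 3 = 29
LB2 = min(M1 times) + sum(M2 times) = 6 + 20 = 26
Lower bound = max(LB1, LB2) = max(29, 26) = 29

29


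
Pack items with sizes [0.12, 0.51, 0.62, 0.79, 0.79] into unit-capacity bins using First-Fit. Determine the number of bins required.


Place items sequentially using First-Fit:
  Item 0.12 -> new Bin 1
  Item 0.51 -> Bin 1 (now 0.63)
  Item 0.62 -> new Bin 2
  Item 0.79 -> new Bin 3
  Item 0.79 -> new Bin 4
Total bins used = 4

4


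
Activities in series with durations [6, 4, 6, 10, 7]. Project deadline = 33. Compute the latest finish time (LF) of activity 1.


LF(activity 1) = deadline - sum of successor durations
Successors: activities 2 through 5 with durations [4, 6, 10, 7]
Sum of successor durations = 27
LF = 33 - 27 = 6

6


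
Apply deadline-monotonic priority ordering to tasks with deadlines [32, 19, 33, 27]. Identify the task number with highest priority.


Sort tasks by relative deadline (ascending):
  Task 2: deadline = 19
  Task 4: deadline = 27
  Task 1: deadline = 32
  Task 3: deadline = 33
Priority order (highest first): [2, 4, 1, 3]
Highest priority task = 2

2


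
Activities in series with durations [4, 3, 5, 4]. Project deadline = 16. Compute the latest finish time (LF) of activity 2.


LF(activity 2) = deadline - sum of successor durations
Successors: activities 3 through 4 with durations [5, 4]
Sum of successor durations = 9
LF = 16 - 9 = 7

7


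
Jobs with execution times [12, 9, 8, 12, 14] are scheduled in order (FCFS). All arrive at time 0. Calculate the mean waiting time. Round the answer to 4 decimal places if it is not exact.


FCFS order (as given): [12, 9, 8, 12, 14]
Waiting times:
  Job 1: wait = 0
  Job 2: wait = 12
  Job 3: wait = 21
  Job 4: wait = 29
  Job 5: wait = 41
Sum of waiting times = 103
Average waiting time = 103/5 = 20.6

20.6


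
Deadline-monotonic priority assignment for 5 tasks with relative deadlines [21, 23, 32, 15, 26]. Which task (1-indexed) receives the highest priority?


Sort tasks by relative deadline (ascending):
  Task 4: deadline = 15
  Task 1: deadline = 21
  Task 2: deadline = 23
  Task 5: deadline = 26
  Task 3: deadline = 32
Priority order (highest first): [4, 1, 2, 5, 3]
Highest priority task = 4

4


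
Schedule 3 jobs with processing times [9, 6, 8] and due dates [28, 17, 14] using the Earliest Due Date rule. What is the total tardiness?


Sort by due date (EDD order): [(8, 14), (6, 17), (9, 28)]
Compute completion times and tardiness:
  Job 1: p=8, d=14, C=8, tardiness=max(0,8-14)=0
  Job 2: p=6, d=17, C=14, tardiness=max(0,14-17)=0
  Job 3: p=9, d=28, C=23, tardiness=max(0,23-28)=0
Total tardiness = 0

0


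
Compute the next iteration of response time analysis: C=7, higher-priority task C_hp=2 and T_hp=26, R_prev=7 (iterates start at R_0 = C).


R_next = C + ceil(R_prev / T_hp) * C_hp
ceil(7 / 26) = ceil(0.2692) = 1
Interference = 1 * 2 = 2
R_next = 7 + 2 = 9

9


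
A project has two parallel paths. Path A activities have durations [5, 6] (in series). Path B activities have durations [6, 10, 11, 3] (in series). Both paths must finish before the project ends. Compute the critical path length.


Path A total = 5 + 6 = 11
Path B total = 6 + 10 + 11 + 3 = 30
Critical path = longest path = max(11, 30) = 30

30


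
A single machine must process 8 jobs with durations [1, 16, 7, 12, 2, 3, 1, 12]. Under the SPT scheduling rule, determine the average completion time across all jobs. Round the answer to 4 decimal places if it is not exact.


Sort jobs by processing time (SPT order): [1, 1, 2, 3, 7, 12, 12, 16]
Compute completion times sequentially:
  Job 1: processing = 1, completes at 1
  Job 2: processing = 1, completes at 2
  Job 3: processing = 2, completes at 4
  Job 4: processing = 3, completes at 7
  Job 5: processing = 7, completes at 14
  Job 6: processing = 12, completes at 26
  Job 7: processing = 12, completes at 38
  Job 8: processing = 16, completes at 54
Sum of completion times = 146
Average completion time = 146/8 = 18.25

18.25


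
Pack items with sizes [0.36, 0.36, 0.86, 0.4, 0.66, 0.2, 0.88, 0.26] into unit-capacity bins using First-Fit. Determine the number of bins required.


Place items sequentially using First-Fit:
  Item 0.36 -> new Bin 1
  Item 0.36 -> Bin 1 (now 0.72)
  Item 0.86 -> new Bin 2
  Item 0.4 -> new Bin 3
  Item 0.66 -> new Bin 4
  Item 0.2 -> Bin 1 (now 0.92)
  Item 0.88 -> new Bin 5
  Item 0.26 -> Bin 3 (now 0.66)
Total bins used = 5

5


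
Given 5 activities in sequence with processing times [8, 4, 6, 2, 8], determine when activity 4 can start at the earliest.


Activity 4 starts after activities 1 through 3 complete.
Predecessor durations: [8, 4, 6]
ES = 8 + 4 + 6 = 18

18


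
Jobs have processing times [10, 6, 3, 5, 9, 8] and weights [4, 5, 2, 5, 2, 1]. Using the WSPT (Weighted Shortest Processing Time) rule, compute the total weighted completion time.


Compute p/w ratios and sort ascending (WSPT): [(5, 5), (6, 5), (3, 2), (10, 4), (9, 2), (8, 1)]
Compute weighted completion times:
  Job (p=5,w=5): C=5, w*C=5*5=25
  Job (p=6,w=5): C=11, w*C=5*11=55
  Job (p=3,w=2): C=14, w*C=2*14=28
  Job (p=10,w=4): C=24, w*C=4*24=96
  Job (p=9,w=2): C=33, w*C=2*33=66
  Job (p=8,w=1): C=41, w*C=1*41=41
Total weighted completion time = 311

311


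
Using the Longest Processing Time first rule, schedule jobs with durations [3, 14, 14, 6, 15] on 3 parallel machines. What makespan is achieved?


Sort jobs in decreasing order (LPT): [15, 14, 14, 6, 3]
Assign each job to the least loaded machine:
  Machine 1: jobs [15], load = 15
  Machine 2: jobs [14, 6], load = 20
  Machine 3: jobs [14, 3], load = 17
Makespan = max load = 20

20


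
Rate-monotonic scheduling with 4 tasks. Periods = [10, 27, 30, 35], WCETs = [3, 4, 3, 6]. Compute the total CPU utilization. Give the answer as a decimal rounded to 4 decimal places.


Compute individual utilizations (exact fractions):
  Task 1: C/T = 3/10 (approx. 0.3)
  Task 2: C/T = 4/27 (approx. 0.1481)
  Task 3: C/T = 3/30 = 1/10 (approx. 0.1)
  Task 4: C/T = 6/35 (approx. 0.1714)
Total utilization U = 3/10 + 4/27 + 1/10 + 6/35 = 136/189
Rounded to 4 decimal places: U = 0.7196
RM (Liu & Layland) bound for 4 tasks = 0.756828; compare with U = 136/189 (approx. 0.719577)
U <= bound, so schedulable by RM sufficient condition.

0.7196


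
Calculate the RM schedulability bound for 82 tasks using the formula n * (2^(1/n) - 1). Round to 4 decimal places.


Compute 2^(1/82) = 1.0084888420
Subtract 1: 1.0084888420 - 1 = 0.0084888420
Multiply by n: 82 * 0.0084888420 = 0.6960850440
Round to 4 dp: 0.6961

0.6961


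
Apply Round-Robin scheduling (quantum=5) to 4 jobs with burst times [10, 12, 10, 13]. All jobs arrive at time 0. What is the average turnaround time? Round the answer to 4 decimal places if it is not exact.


Time quantum = 5
Execution trace:
  J1 runs 5 units, time = 5
  J2 runs 5 units, time = 10
  J3 runs 5 units, time = 15
  J4 runs 5 units, time = 20
  J1 runs 5 units, time = 25
  J2 runs 5 units, time = 30
  J3 runs 5 units, time = 35
  J4 runs 5 units, time = 40
  J2 runs 2 units, time = 42
  J4 runs 3 units, time = 45
Finish times: [25, 42, 35, 45]
Average turnaround = 147/4 = 36.75

36.75


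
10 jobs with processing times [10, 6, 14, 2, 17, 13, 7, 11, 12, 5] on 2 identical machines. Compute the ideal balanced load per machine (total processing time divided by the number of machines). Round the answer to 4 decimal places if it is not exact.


Total processing time = 10 + 6 + 14 + 2 + 17 + 13 + 7 + 11 + 12 + 5 = 97
Number of machines = 2
Ideal balanced load = 97 / 2 = 48.5

48.5


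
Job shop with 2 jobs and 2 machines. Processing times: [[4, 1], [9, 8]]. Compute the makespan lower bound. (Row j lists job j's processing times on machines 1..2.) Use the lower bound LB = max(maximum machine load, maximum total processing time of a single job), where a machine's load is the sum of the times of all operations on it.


Machine loads:
  Machine 1: 4 + 9 = 13
  Machine 2: 1 + 8 = 9
Max machine load = 13
Job totals:
  Job 1: 5
  Job 2: 17
Max job total = 17
Lower bound = max(13, 17) = 17

17


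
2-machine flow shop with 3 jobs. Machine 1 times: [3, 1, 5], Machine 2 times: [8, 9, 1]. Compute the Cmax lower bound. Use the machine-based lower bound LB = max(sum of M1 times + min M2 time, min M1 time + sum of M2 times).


LB1 = sum(M1 times) + min(M2 times) = 9 + 1 = 10
LB2 = min(M1 times) + sum(M2 times) = 1 + 18 = 19
Lower bound = max(LB1, LB2) = max(10, 19) = 19

19


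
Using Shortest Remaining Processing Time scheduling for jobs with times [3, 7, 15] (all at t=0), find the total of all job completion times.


Since all jobs arrive at t=0, SRPT equals SPT ordering.
SPT order: [3, 7, 15]
Completion times:
  Job 1: p=3, C=3
  Job 2: p=7, C=10
  Job 3: p=15, C=25
Total completion time = 3 + 10 + 25 = 38

38


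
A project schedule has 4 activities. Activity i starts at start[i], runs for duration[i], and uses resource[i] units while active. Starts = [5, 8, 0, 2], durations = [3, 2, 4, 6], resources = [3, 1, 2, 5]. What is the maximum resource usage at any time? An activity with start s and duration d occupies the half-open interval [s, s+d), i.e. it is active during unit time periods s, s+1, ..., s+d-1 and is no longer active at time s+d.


Each activity i is active on [start_i, start_i + duration_i).
Compute total resource usage per time slot:
  t=0: active resources = [2], total = 2
  t=1: active resources = [2], total = 2
  t=2: active resources = [2, 5], total = 7
  t=3: active resources = [2, 5], total = 7
  t=4: active resources = [5], total = 5
  t=5: active resources = [3, 5], total = 8
  t=6: active resources = [3, 5], total = 8
  t=7: active resources = [3, 5], total = 8
  t=8: active resources = [1], total = 1
  t=9: active resources = [1], total = 1
Peak resource demand = 8

8


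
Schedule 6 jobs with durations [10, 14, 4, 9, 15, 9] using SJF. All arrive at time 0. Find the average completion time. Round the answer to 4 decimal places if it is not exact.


SJF order (ascending): [4, 9, 9, 10, 14, 15]
Completion times:
  Job 1: burst=4, C=4
  Job 2: burst=9, C=13
  Job 3: burst=9, C=22
  Job 4: burst=10, C=32
  Job 5: burst=14, C=46
  Job 6: burst=15, C=61
Average completion = 178/6 = 29.6667

29.6667


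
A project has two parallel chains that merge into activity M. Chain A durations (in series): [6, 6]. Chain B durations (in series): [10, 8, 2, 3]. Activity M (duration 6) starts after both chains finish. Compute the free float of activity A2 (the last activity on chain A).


ES(A2) = sum of predecessors on chain A = 6
EF(A2) = ES + duration = 6 + 6 = 12
Successor of A2 is M. ES(M) = max(sum(A), sum(B)) = max(12, 23) = 23
Free float = ES(successor) - EF(current) = 23 - 12 = 11

11


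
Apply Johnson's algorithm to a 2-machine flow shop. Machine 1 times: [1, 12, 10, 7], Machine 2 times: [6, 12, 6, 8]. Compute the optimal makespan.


Apply Johnson's rule:
  Group 1 (a <= b): [(1, 1, 6), (4, 7, 8), (2, 12, 12)]
  Group 2 (a > b): [(3, 10, 6)]
Optimal job order: [1, 4, 2, 3]
Schedule:
  Job 1: M1 done at 1, M2 done at 7
  Job 4: M1 done at 8, M2 done at 16
  Job 2: M1 done at 20, M2 done at 32
  Job 3: M1 done at 30, M2 done at 38
Makespan = 38

38


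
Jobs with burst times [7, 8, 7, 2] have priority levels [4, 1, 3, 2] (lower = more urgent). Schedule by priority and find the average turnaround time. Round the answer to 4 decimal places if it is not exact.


Sort by priority (ascending = highest first):
Order: [(1, 8), (2, 2), (3, 7), (4, 7)]
Completion times:
  Priority 1, burst=8, C=8
  Priority 2, burst=2, C=10
  Priority 3, burst=7, C=17
  Priority 4, burst=7, C=24
Average turnaround = 59/4 = 14.75

14.75


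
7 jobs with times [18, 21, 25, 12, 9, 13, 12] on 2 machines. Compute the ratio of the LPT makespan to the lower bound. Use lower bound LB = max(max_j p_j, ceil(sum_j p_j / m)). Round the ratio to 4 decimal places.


LPT order: [25, 21, 18, 13, 12, 12, 9]
Machine loads after assignment: [59, 51]
LPT makespan = 59
Lower bound = max(max_job, ceil(total/2)) = max(25, 55) = 55
Ratio = 59 / 55 = 1.0727

1.0727


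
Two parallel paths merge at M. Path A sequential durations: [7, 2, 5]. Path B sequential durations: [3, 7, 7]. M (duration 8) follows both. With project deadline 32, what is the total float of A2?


Forward pass: ES(A2) = sum of predecessors on chain A = 7
EF = ES + duration = 7 + 2 = 9
Backward pass: LF(M) = deadline = 32; LS(M) = 32 - 8 = 24
LF(A2) = LS(M) - sum(successors on chain A) = 24 - 5 = 19
LS = LF - duration = 19 - 2 = 17
Total float = LS - ES = 17 - 7 = 10

10


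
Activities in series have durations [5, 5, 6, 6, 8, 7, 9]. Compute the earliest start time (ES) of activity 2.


Activity 2 starts after activities 1 through 1 complete.
Predecessor durations: [5]
ES = 5 = 5

5
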